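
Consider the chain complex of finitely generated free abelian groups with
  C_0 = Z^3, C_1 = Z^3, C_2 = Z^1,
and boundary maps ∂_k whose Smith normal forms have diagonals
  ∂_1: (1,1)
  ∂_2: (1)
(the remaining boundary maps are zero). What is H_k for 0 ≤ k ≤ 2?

H_0: b_0 = 3 − 0 − 2 = 1; torsion from ∂_1 factors > 1: none. So H_0 ≅ Z.
H_1: b_1 = 3 − 2 − 1 = 0; torsion from ∂_2 factors > 1: none. So H_1 ≅ 0.
H_2: b_2 = 1 − 1 − 0 = 0; torsion from ∂_3 factors > 1: none. So H_2 ≅ 0.

H_0 ≅ Z,  H_1 = 0,  H_2 = 0.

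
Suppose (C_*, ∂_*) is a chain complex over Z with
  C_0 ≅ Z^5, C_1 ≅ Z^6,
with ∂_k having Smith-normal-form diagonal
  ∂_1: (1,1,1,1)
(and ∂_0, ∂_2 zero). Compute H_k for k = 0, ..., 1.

H_0 = Z,  H_1 = Z^2.

H_0: b_0 = 5 − 0 − 4 = 1; torsion from ∂_1 factors > 1: none. So H_0 = Z.
H_1: b_1 = 6 − 4 − 0 = 2; torsion from ∂_2 factors > 1: none. So H_1 = Z^2.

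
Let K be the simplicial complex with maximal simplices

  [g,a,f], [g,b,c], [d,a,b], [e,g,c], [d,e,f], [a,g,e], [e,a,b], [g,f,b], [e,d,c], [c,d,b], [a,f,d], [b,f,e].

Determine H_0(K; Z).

H_0 = Z.

Order the vertices as a < b < c < d < e < f < g. Listing each simplex with vertices in this order, K has dimension 2 with simplices:

  0-simplices (7): a, b, c, d, e, f, g
  1-simplices (18): ab, ad, ae, af, ag, bc, bd, be, bf, bg, cd, ce, cg, de, df, ef, eg, fg
  2-simplices (12): abd, abe, adf, aeg, afg, bcd, bcg, bef, bfg, cde, ceg, def

Hence C_0 ≅ Z^7, C_1 ≅ Z^18, C_2 ≅ Z^12.

∂_1: C_1 → C_0 maps an edge to its endpoints' difference, ∂[p,q] = q − p. For instance
  ∂ce = e − c.
The resulting 7×18 matrix has rank 6, and its Smith normal form has invariant factors (1,1,1,1,1,1).

Boundary ∂_2: C_2 → C_1 maps a triangle to the signed sum of its edges. For instance
  ∂bef = ef − bf + be,
  ∂aeg = eg − ag + ae.
This gives a 18×12 integer matrix of rank 12; reducing to Smith normal form yields diagonal entries (1,1,1,1,1,1,1,1,1,1,1,2).

Computing H_k = (kernel of ∂_k) / (image of ∂_{k+1}):

  H_0: rank C_0 − rank ∂_1 = 7 − 6 = 1, and the invariant factors of ∂_1 are all 1, so H_0 = Z.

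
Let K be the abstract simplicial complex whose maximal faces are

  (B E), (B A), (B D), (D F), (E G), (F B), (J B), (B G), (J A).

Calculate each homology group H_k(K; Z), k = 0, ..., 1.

H_0 = Z,  H_1 = Z^3.

We work with the vertex ordering A < B < D < E < F < G < J. The simplices of K, each written with vertices in increasing order, are:

  0-simplices (7): A, B, D, E, F, G, J
  1-simplices (9): AB, AJ, BD, BE, BF, BG, BJ, DF, EG

so the chain groups are C_0 ≅ Z^7, C_1 ≅ Z^9.

The boundary map ∂_1: C_1 → C_0 is given by ∂[p,q] = [q] − [p]. For instance
  ∂DF = F − D.
The 7×9 boundary matrix has rank 6 and Smith normal form diag(1,1,1,1,1,1).

Now H_k = ker ∂_k / im ∂_{k+1}, so:

  H_0: rank C_0 − rank ∂_1 = 7 − 6 = 1, and the invariant factors of ∂_1 are all 1, so H_0 ≅ Z.
  H_1: rank ker ∂_1 − rank ∂_2 = (9 − 6) − 0 = 3, and there is no ∂_2, so H_1 ≅ Z^3.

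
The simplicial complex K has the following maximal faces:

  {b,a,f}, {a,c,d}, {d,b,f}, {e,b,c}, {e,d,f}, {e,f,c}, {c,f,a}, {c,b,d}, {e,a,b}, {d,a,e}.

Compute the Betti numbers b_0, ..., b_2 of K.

b_0 = 1, b_1 = 0, b_2 = 0.

Fix the vertex order a < b < c < d < e < f and write every simplex with vertices in increasing order. Then dim K = 2 and the simplices of K are:

  0-simplices (6): a, b, c, d, e, f
  1-simplices (15): ab, ac, ad, ae, af, bc, bd, be, bf, cd, ce, cf, de, df, ef
  2-simplices (10): abe, abf, acd, acf, ade, bcd, bce, bdf, cef, def

giving chain groups C_0 ≅ Z^6, C_1 ≅ Z^15, C_2 ≅ Z^10.

Boundary ∂_1: C_1 → C_0 maps an edge to its endpoints' difference, ∂[p,q] = q − p.
The resulting 6×15 matrix has rank 5, and its Smith normal form has invariant factors (1,1,1,1,1).

Boundary ∂_2: C_2 → C_1 maps a triangle to the signed sum of its edges. For instance
  ∂abe = be − ae + ab,
  ∂abf = bf − af + ab.
As a 15×10 matrix over Z this has rank 10, with invariant factors (1,1,1,1,1,1,1,1,1,2).

Now H_k = ker ∂_k / im ∂_{k+1}, so:

  H_0: rank C_0 − rank ∂_1 = 6 − 5 = 1, and the invariant factors of ∂_1 are all 1, so H_0 = Z.
  H_1: rank ker ∂_1 − rank ∂_2 = (15 − 5) − 10 = 0, and ∂_2 has invariant factor 2 > 1, so H_1 = Z/2.
  H_2: rank ker ∂_2 − rank ∂_3 = (10 − 10) − 0 = 0, and there is no ∂_3, so H_2 = 0.

Hence the Betti numbers are b_0 = 1, b_1 = 0, b_2 = 0.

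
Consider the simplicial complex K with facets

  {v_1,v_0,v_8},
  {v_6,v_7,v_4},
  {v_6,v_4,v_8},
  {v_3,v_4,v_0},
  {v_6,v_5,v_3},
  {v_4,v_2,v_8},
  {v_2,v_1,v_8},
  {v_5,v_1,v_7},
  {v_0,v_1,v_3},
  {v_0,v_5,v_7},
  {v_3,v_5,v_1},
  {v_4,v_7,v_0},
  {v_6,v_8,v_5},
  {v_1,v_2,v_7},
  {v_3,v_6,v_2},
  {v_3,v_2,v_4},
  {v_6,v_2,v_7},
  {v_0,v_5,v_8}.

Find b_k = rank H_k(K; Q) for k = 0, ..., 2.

We work with the vertex ordering v_0 < v_1 < v_2 < v_3 < v_4 < v_5 < v_6 < v_7 < v_8. The simplices of K, each written with vertices in increasing order, are:

  0-simplices (9): [v_0], [v_1], [v_2], [v_3], [v_4], [v_5], [v_6], [v_7], [v_8]
  1-simplices (27): (27 of them)
  2-simplices (18): (18 of them)

so the chain groups are C_0 ≅ Z^9, C_1 ≅ Z^27, C_2 ≅ Z^18.

Boundary ∂_1: C_1 → C_0 maps an edge to its endpoints' difference, ∂[p,q] = q − p. For instance
  ∂[v_5,v_8] = [v_8] − [v_5].
This gives a 9×27 integer matrix of rank 8; reducing to Smith normal form yields diagonal entries (1,1,1,1,1,1,1,1).

∂_2: C_2 → C_1 acts by ∂[p,q,r] = [q,r] − [p,r] + [p,q]. For instance
  ∂[v_4,v_6,v_7] = [v_6,v_7] − [v_4,v_7] + [v_4,v_6],
  ∂[v_2,v_6,v_7] = [v_6,v_7] − [v_2,v_7] + [v_2,v_6].
This gives a 27×18 integer matrix of rank 18; reducing to Smith normal form yields diagonal entries (1,1,1,1,1,1,1,1,1,1,1,1,1,1,1,1,1,2).

Computing H_k = (kernel of ∂_k) / (image of ∂_{k+1}):

  H_0: rank C_0 − rank ∂_1 = 9 − 8 = 1, and the invariant factors of ∂_1 are all 1, so H_0 = Z.
  H_1: rank ker ∂_1 − rank ∂_2 = (27 − 8) − 18 = 1, and ∂_2 has invariant factor 2 > 1, so H_1 = Z ⊕ Z/2.
  H_2: rank ker ∂_2 − rank ∂_3 = (18 − 18) − 0 = 0, and there is no ∂_3, so H_2 = 0.

As a check, the Euler characteristic is 9 − 27 + 18 = 0, which agrees with 1 − 1 + 0 = 0.

Hence the Betti numbers are b_0 = 1, b_1 = 1, b_2 = 0.

b_0 = 1, b_1 = 1, b_2 = 0.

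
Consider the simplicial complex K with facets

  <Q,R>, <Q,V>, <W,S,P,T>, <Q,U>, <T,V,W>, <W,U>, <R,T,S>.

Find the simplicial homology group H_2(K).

H_2 ≅ 0.

Order the vertices as P < Q < R < S < T < U < V < W. Listing each simplex with vertices in this order, K has dimension 3 with simplices:

  0-simplices (8): P, Q, R, S, T, U, V, W
  1-simplices (14): PS, PT, PW, QR, QU, QV, RS, RT, ST, SW, TV, TW, UW, VW
  2-simplices (6): PST, PSW, PTW, RST, STW, TVW
  3-simplices (1): PSTW

giving chain groups C_0 ≅ Z^8, C_1 ≅ Z^14, C_2 ≅ Z^6, C_3 ≅ Z^1.

The boundary map ∂_1: C_1 → C_0 is given by ∂[p,q] = [q] − [p]. For instance
  ∂RS = S − R.
As a 8×14 matrix over Z this has rank 7, with invariant factors (1,1,1,1,1,1,1).

Boundary ∂_2: C_2 → C_1 sends each 2-simplex [p,q,r] to [q,r] − [p,r] + [p,q]. For instance
  ∂TVW = VW − TW + TV,
  ∂STW = TW − SW + ST.
This gives a 14×6 integer matrix of rank 5; reducing to Smith normal form yields diagonal entries (1,1,1,1,1).

Boundary ∂_3: C_3 → C_2 sends each 3-simplex σ to the alternating sum Σ_i (−1)^i (σ with its i-th vertex removed). For instance
  ∂PSTW = STW − PTW + PSW − PST.
The 6×1 boundary matrix has rank 1 and Smith normal form diag(1).

Computing H_k = (kernel of ∂_k) / (image of ∂_{k+1}):

  H_2: rank ker ∂_2 − rank ∂_3 = (6 − 5) − 1 = 0, and the invariant factors of ∂_3 are all 1, so H_2 = 0.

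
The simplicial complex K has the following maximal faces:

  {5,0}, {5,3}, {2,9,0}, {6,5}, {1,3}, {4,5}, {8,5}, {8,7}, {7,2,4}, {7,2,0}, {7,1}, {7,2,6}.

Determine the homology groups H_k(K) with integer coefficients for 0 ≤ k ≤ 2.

Fix the vertex order 0 < 1 < 2 < 3 < 4 < 5 < 6 < 7 < 8 < 9 and write every simplex with vertices in increasing order. Then dim K = 2 and the simplices of K are:

  0-simplices (10): [0], [1], [2], [3], [4], [5], [6], [7], [8], [9]
  1-simplices (17): [0,2], [0,5], [0,7], [0,9], [1,3], [1,7], [2,4], [2,6], [2,7], [2,9], [3,5], [4,5], [4,7], [5,6], [5,8], [6,7], [7,8]
  2-simplices (4): [0,2,7], [0,2,9], [2,4,7], [2,6,7]

Hence C_0 ≅ Z^10, C_1 ≅ Z^17, C_2 ≅ Z^4.

The boundary map ∂_1: C_1 → C_0 is given by ∂[p,q] = [q] − [p]. For instance
  ∂[7,8] = [8] − [7].
This gives a 10×17 integer matrix of rank 9; reducing to Smith normal form yields diagonal entries (1,1,1,1,1,1,1,1,1).

The boundary map ∂_2: C_2 → C_1 sends each 2-simplex [p,q,r] to [q,r] − [p,r] + [p,q]. For instance
  ∂[0,2,9] = [2,9] − [0,9] + [0,2],
  ∂[0,2,7] = [2,7] − [0,7] + [0,2].
The 17×4 boundary matrix has rank 4 and Smith normal form diag(1,1,1,1).

Reading off H_k = ker ∂_k / im ∂_{k+1}:

  H_0: rank C_0 − rank ∂_1 = 10 − 9 = 1, and the invariant factors of ∂_1 are all 1, so H_0 ≅ Z.
  H_1: rank ker ∂_1 − rank ∂_2 = (17 − 9) − 4 = 4, and the invariant factors of ∂_2 are all 1, so H_1 ≅ Z^4.
  H_2: rank ker ∂_2 − rank ∂_3 = (4 − 4) − 0 = 0, and there is no ∂_3, so H_2 ≅ 0.

H_0 = Z,  H_1 = Z^4,  H_2 = 0.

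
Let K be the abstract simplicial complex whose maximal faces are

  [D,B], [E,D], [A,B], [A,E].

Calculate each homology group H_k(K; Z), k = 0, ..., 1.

H_0 ≅ Z,  H_1 ≅ Z.

K has 4 vertices, 4 edges.
rank ∂_0 = 0, rank ∂_1 = 3 ⇒ b_0 = 4 − 0 − 3 = 1; all invariant factors of ∂_1 are 1 so no torsion. So H_0 = Z.
rank ∂_1 = 3, rank ∂_2 = 0 ⇒ b_1 = 4 − 3 − 0 = 1. So H_1 = Z.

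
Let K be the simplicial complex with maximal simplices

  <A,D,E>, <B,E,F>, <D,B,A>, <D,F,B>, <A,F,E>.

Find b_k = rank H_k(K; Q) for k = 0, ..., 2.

b_0 = 1, b_1 = 1, b_2 = 0.

Fix the vertex order A < B < D < E < F and write every simplex with vertices in increasing order. Then dim K = 2 and the simplices of K are:

  0-simplices (5): A, B, D, E, F
  1-simplices (10): AB, AD, AE, AF, BD, BE, BF, DE, DF, EF
  2-simplices (5): ABD, ADE, AEF, BDF, BEF

so the chain groups are C_0 ≅ Z^5, C_1 ≅ Z^10, C_2 ≅ Z^5.

Boundary ∂_1: C_1 → C_0 is given by ∂[p,q] = [q] − [p].
As a 5×10 matrix over Z this has rank 4, with invariant factors (1,1,1,1).

∂_2: C_2 → C_1 sends each 2-simplex [p,q,r] to [q,r] − [p,r] + [p,q]. For instance
  ∂ADE = DE − AE + AD,
  ∂ABD = BD − AD + AB.
As a 10×5 matrix over Z this has rank 5, with invariant factors (1,1,1,1,1).

From H_k ≅ ker(∂_k) / im(∂_{k+1}) we obtain:

  H_0: rank C_0 − rank ∂_1 = 5 − 4 = 1, and the invariant factors of ∂_1 are all 1, so H_0 ≅ Z.
  H_1: rank ker ∂_1 − rank ∂_2 = (10 − 4) − 5 = 1, and the invariant factors of ∂_2 are all 1, so H_1 ≅ Z.
  H_2: rank ker ∂_2 − rank ∂_3 = (5 − 5) − 0 = 0, and there is no ∂_3, so H_2 ≅ 0.

As a check, the Euler characteristic is 5 − 10 + 5 = 0, which agrees with 1 − 1 + 0 = 0.
(K is a triangulation of the Möbius band.)

Hence the Betti numbers are b_0 = 1, b_1 = 1, b_2 = 0.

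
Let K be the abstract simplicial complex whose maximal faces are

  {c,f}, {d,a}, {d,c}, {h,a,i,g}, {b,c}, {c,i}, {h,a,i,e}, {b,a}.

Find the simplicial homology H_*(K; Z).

H_0 ≅ Z,  H_1 ≅ Z^2,  H_2 = 0,  H_3 = 0.

Take the total order a < b < c < d < e < f < g < h < i on the vertex set. Then K (dimension 3) consists of the simplices:

  0-simplices (9): a, b, c, d, e, f, g, h, i
  1-simplices (15): ab, ad, ae, ag, ah, ai, bc, cd, cf, ci, eh, ei, gh, gi, hi
  2-simplices (7): aeh, aei, agh, agi, ahi, ehi, ghi
  3-simplices (2): aehi, aghi

so the chain groups are C_0 ≅ Z^9, C_1 ≅ Z^15, C_2 ≅ Z^7, C_3 ≅ Z^2.

Boundary ∂_1: C_1 → C_0 is given by ∂[p,q] = [q] − [p].
As a 9×15 matrix over Z this has rank 8, with invariant factors (1,1,1,1,1,1,1,1).

∂_2: C_2 → C_1 sends each 2-simplex [p,q,r] to [q,r] − [p,r] + [p,q]. For instance
  ∂ghi = hi − gi + gh,
  ∂agh = gh − ah + ag.
As a 15×7 matrix over Z this has rank 5, with invariant factors (1,1,1,1,1).

∂_3: C_3 → C_2 sends each 3-simplex σ to the alternating sum Σ_i (−1)^i (σ with its i-th vertex removed). For instance
  ∂aehi = ehi − ahi + aei − aeh,
  ∂aghi = ghi − ahi + agi − agh.
This gives a 7×2 integer matrix of rank 2; reducing to Smith normal form yields diagonal entries (1,1).

From H_k ≅ ker(∂_k) / im(∂_{k+1}) we obtain:

  H_0: rank C_0 − rank ∂_1 = 9 − 8 = 1, and the invariant factors of ∂_1 are all 1, so H_0 = Z.
  H_1: rank ker ∂_1 − rank ∂_2 = (15 − 8) − 5 = 2, and the invariant factors of ∂_2 are all 1, so H_1 = Z^2.
  H_2: rank ker ∂_2 − rank ∂_3 = (7 − 5) − 2 = 0, and the invariant factors of ∂_3 are all 1, so H_2 = 0.
  H_3: rank ker ∂_3 − rank ∂_4 = (2 − 2) − 0 = 0, and there is no ∂_4, so H_3 = 0.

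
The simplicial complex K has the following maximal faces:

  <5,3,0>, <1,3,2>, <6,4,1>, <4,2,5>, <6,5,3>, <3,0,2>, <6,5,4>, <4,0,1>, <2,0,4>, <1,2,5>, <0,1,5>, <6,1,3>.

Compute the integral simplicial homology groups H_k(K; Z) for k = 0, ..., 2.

We work with the vertex ordering 0 < 1 < 2 < 3 < 4 < 5 < 6. The simplices of K, each written with vertices in increasing order, are:

  0-simplices (7): [0], [1], [2], [3], [4], [5], [6]
  1-simplices (18): [0,1], [0,2], [0,3], [0,4], [0,5], [1,2], [1,3], [1,4], [1,5], [1,6], [2,3], [2,4], [2,5], [3,5], [3,6], [4,5], [4,6], [5,6]
  2-simplices (12): [0,1,4], [0,1,5], [0,2,3], [0,2,4], [0,3,5], [1,2,3], [1,2,5], [1,3,6], [1,4,6], [2,4,5], [3,5,6], [4,5,6]

Hence C_0 ≅ Z^7, C_1 ≅ Z^18, C_2 ≅ Z^12.

∂_1: C_1 → C_0 maps an edge to its endpoints' difference, ∂[p,q] = q − p. For instance
  ∂[1,2] = [2] − [1].
The resulting 7×18 matrix has rank 6, and its Smith normal form has invariant factors (1,1,1,1,1,1).

The boundary map ∂_2: C_2 → C_1 sends each 2-simplex [p,q,r] to [q,r] − [p,r] + [p,q]. For instance
  ∂[1,4,6] = [4,6] − [1,6] + [1,4],
  ∂[4,5,6] = [5,6] − [4,6] + [4,5].
The 18×12 boundary matrix has rank 12 and Smith normal form diag(1,1,1,1,1,1,1,1,1,1,1,2).

Reading off H_k = ker ∂_k / im ∂_{k+1}:

  H_0: rank C_0 − rank ∂_1 = 7 − 6 = 1, and the invariant factors of ∂_1 are all 1, so H_0 ≅ Z.
  H_1: rank ker ∂_1 − rank ∂_2 = (18 − 6) − 12 = 0, and ∂_2 has invariant factor 2 > 1, so H_1 ≅ Z/2.
  H_2: rank ker ∂_2 − rank ∂_3 = (12 − 12) − 0 = 0, and there is no ∂_3, so H_2 ≅ 0.

(K is a triangulation of the real projective plane RP^2.)

H_0 = Z,  H_1 = Z/2,  H_2 = 0.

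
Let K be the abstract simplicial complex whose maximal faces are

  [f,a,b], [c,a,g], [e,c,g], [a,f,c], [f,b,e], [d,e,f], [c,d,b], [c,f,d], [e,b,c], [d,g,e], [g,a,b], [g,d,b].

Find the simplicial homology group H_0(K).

We work with the vertex ordering a < b < c < d < e < f < g. The simplices of K, each written with vertices in increasing order, are:

  0-simplices (7): a, b, c, d, e, f, g
  1-simplices (18): ab, ac, af, ag, bc, bd, be, bf, bg, cd, ce, cf, cg, de, df, dg, ef, eg
  2-simplices (12): abf, abg, acf, acg, bcd, bce, bdg, bef, cdf, ceg, def, deg

giving chain groups C_0 ≅ Z^7, C_1 ≅ Z^18, C_2 ≅ Z^12.

The boundary map ∂_1: C_1 → C_0 is given by ∂[p,q] = [q] − [p]. For instance
  ∂cf = f − c.
As a 7×18 matrix over Z this has rank 6, with invariant factors (1,1,1,1,1,1).

The boundary map ∂_2: C_2 → C_1 acts by ∂[p,q,r] = [q,r] − [p,r] + [p,q]. For instance
  ∂bcd = cd − bd + bc,
  ∂bdg = dg − bg + bd.
The resulting 18×12 matrix has rank 12, and its Smith normal form has invariant factors (1,1,1,1,1,1,1,1,1,1,1,2).

Computing H_k = (kernel of ∂_k) / (image of ∂_{k+1}):

  H_0: rank C_0 − rank ∂_1 = 7 − 6 = 1, and the invariant factors of ∂_1 are all 1, so H_0 = Z.

H_0 ≅ Z.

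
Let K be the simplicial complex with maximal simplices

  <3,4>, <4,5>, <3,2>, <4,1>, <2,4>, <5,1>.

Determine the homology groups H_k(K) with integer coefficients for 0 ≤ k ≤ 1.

K has 5 vertices, 6 edges.
rank ∂_0 = 0, rank ∂_1 = 4 ⇒ b_0 = 5 − 0 − 4 = 1; all invariant factors of ∂_1 are 1 so no torsion. So H_0 ≅ Z.
rank ∂_1 = 4, rank ∂_2 = 0 ⇒ b_1 = 6 − 4 − 0 = 2. So H_1 ≅ Z^2.

H_0 = Z,  H_1 = Z^2.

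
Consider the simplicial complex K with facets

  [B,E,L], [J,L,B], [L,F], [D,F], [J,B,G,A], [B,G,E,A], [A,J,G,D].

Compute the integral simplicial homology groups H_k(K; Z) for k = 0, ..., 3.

H_0 = Z,  H_1 = Z,  H_2 = 0,  H_3 = 0.

K has 8 vertices, 17 edges, 12 triangles, 3 3-simplices.
rank ∂_0 = 0, rank ∂_1 = 7 ⇒ b_0 = 8 − 0 − 7 = 1; all invariant factors of ∂_1 are 1 so no torsion. So H_0 ≅ Z.
rank ∂_1 = 7, rank ∂_2 = 9 ⇒ b_1 = 17 − 7 − 9 = 1; all invariant factors of ∂_2 are 1 so no torsion. So H_1 ≅ Z.
rank ∂_2 = 9, rank ∂_3 = 3 ⇒ b_2 = 12 − 9 − 3 = 0; all invariant factors of ∂_3 are 1 so no torsion. So H_2 ≅ 0.
rank ∂_3 = 3, rank ∂_4 = 0 ⇒ b_3 = 3 − 3 − 0 = 0. So H_3 ≅ 0.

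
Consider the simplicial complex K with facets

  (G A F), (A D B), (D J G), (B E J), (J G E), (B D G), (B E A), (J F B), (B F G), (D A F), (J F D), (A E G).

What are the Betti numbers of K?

b_0 = 1, b_1 = 0, b_2 = 0.

We work with the vertex ordering A < B < D < E < F < G < J. The simplices of K, each written with vertices in increasing order, are:

  0-simplices (7): A, B, D, E, F, G, J
  1-simplices (18): AB, AD, AE, AF, AG, BD, BE, BF, BG, BJ, DF, DG, DJ, EG, EJ, FG, FJ, GJ
  2-simplices (12): ABD, ABE, ADF, AEG, AFG, BDG, BEJ, BFG, BFJ, DFJ, DGJ, EGJ

Hence C_0 ≅ Z^7, C_1 ≅ Z^18, C_2 ≅ Z^12.

∂_1: C_1 → C_0 maps an edge to its endpoints' difference, ∂[p,q] = q − p. For instance
  ∂EG = G − E.
This gives a 7×18 integer matrix of rank 6; reducing to Smith normal form yields diagonal entries (1,1,1,1,1,1).

The boundary map ∂_2: C_2 → C_1 maps a triangle to the signed sum of its edges. For instance
  ∂BFJ = FJ − BJ + BF,
  ∂DFJ = FJ − DJ + DF.
As a 18×12 matrix over Z this has rank 12, with invariant factors (1,1,1,1,1,1,1,1,1,1,1,2).

Now H_k = ker ∂_k / im ∂_{k+1}, so:

  H_0: rank C_0 − rank ∂_1 = 7 − 6 = 1, and the invariant factors of ∂_1 are all 1, so H_0 = Z.
  H_1: rank ker ∂_1 − rank ∂_2 = (18 − 6) − 12 = 0, and ∂_2 has invariant factor 2 > 1, so H_1 = Z/2Z.
  H_2: rank ker ∂_2 − rank ∂_3 = (12 − 12) − 0 = 0, and there is no ∂_3, so H_2 = 0.

As a check, the Euler characteristic is 7 − 18 + 12 = 1, which agrees with 1 − 0 + 0 = 1.

Hence the Betti numbers are b_0 = 1, b_1 = 0, b_2 = 0.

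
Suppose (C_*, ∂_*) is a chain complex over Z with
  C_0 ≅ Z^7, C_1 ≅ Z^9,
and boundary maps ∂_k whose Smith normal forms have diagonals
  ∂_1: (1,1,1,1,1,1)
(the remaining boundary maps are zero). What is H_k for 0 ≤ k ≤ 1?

H_0: b_0 = 7 − 0 − 6 = 1; torsion from ∂_1 factors > 1: none. So H_0 = Z.
H_1: b_1 = 9 − 6 − 0 = 3; torsion from ∂_2 factors > 1: none. So H_1 = Z^3.

H_0 = Z,  H_1 = Z^3.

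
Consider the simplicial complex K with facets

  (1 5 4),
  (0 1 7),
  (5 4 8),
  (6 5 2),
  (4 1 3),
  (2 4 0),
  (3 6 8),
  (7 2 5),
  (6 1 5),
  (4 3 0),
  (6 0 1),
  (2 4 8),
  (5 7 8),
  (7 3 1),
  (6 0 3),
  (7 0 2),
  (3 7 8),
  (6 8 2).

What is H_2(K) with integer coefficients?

H_2 ≅ 0.

Fix the vertex order 0 < 1 < 2 < 3 < 4 < 5 < 6 < 7 < 8 and write every simplex with vertices in increasing order. Then dim K = 2 and the simplices of K are:

  0-simplices (9): [0], [1], [2], [3], [4], [5], [6], [7], [8]
  1-simplices (27): (27 of them)
  2-simplices (18): [0,1,6], [0,1,7], [0,2,4], [0,2,7], [0,3,4], [0,3,6], [1,3,4], [1,3,7], [1,4,5], [1,5,6], [2,4,8], [2,5,6], [2,5,7], [2,6,8], [3,6,8], [3,7,8], [4,5,8], [5,7,8]

Hence C_0 ≅ Z^9, C_1 ≅ Z^27, C_2 ≅ Z^18.

The boundary map ∂_1: C_1 → C_0 maps an edge to its endpoints' difference, ∂[p,q] = q − p.
As a 9×27 matrix over Z this has rank 8, with invariant factors (1,1,1,1,1,1,1,1).

∂_2: C_2 → C_1 maps a triangle to the signed sum of its edges. For instance
  ∂[1,3,4] = [3,4] − [1,4] + [1,3],
  ∂[2,5,6] = [5,6] − [2,6] + [2,5].
The 27×18 boundary matrix has rank 18 and Smith normal form diag(1,1,1,1,1,1,1,1,1,1,1,1,1,1,1,1,1,2).

From H_k ≅ ker(∂_k) / im(∂_{k+1}) we obtain:

  H_2: rank ker ∂_2 − rank ∂_3 = (18 − 18) − 0 = 0, and there is no ∂_3, so H_2 ≅ 0.

(K is a triangulation of the Klein bottle.)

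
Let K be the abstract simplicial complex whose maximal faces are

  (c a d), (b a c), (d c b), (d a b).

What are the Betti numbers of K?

Order the vertices as a < b < c < d. Listing each simplex with vertices in this order, K has dimension 2 with simplices:

  0-simplices (4): a, b, c, d
  1-simplices (6): ab, ac, ad, bc, bd, cd
  2-simplices (4): abc, abd, acd, bcd

Hence C_0 ≅ Z^4, C_1 ≅ Z^6, C_2 ≅ Z^4.

∂_1: C_1 → C_0 maps an edge to its endpoints' difference, ∂[p,q] = q − p.
As a 4×6 matrix over Z this has rank 3, with invariant factors (1,1,1).

∂_2: C_2 → C_1 acts by ∂[p,q,r] = [q,r] − [p,r] + [p,q]. For instance
  ∂abc = bc − ac + ab,
  ∂acd = cd − ad + ac.
As a 6×4 matrix over Z this has rank 3, with invariant factors (1,1,1).

Reading off H_k = ker ∂_k / im ∂_{k+1}:

  H_0: rank C_0 − rank ∂_1 = 4 − 3 = 1, and the invariant factors of ∂_1 are all 1, so H_0 = Z.
  H_1: rank ker ∂_1 − rank ∂_2 = (6 − 3) − 3 = 0, and the invariant factors of ∂_2 are all 1, so H_1 = 0.
  H_2: rank ker ∂_2 − rank ∂_3 = (4 − 3) − 0 = 1, and there is no ∂_3, so H_2 = Z.

Hence the Betti numbers are b_0 = 1, b_1 = 0, b_2 = 1.

b_0 = 1, b_1 = 0, b_2 = 1.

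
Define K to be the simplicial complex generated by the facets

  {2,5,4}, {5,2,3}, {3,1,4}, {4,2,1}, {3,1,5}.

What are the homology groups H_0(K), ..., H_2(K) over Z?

Fix the vertex order 1 < 2 < 3 < 4 < 5 and write every simplex with vertices in increasing order. Then dim K = 2 and the simplices of K are:

  0-simplices (5): [1], [2], [3], [4], [5]
  1-simplices (10): [1,2], [1,3], [1,4], [1,5], [2,3], [2,4], [2,5], [3,4], [3,5], [4,5]
  2-simplices (5): [1,2,4], [1,3,4], [1,3,5], [2,3,5], [2,4,5]

Hence C_0 ≅ Z^5, C_1 ≅ Z^10, C_2 ≅ Z^5.

Boundary ∂_1: C_1 → C_0 is given by ∂[p,q] = [q] − [p]. For instance
  ∂[1,3] = [3] − [1].
This gives a 5×10 integer matrix of rank 4; reducing to Smith normal form yields diagonal entries (1,1,1,1).

Boundary ∂_2: C_2 → C_1 sends each 2-simplex [p,q,r] to [q,r] − [p,r] + [p,q]. For instance
  ∂[1,3,5] = [3,5] − [1,5] + [1,3],
  ∂[2,3,5] = [3,5] − [2,5] + [2,3].
The 10×5 boundary matrix has rank 5 and Smith normal form diag(1,1,1,1,1).

Now H_k = ker ∂_k / im ∂_{k+1}, so:

  H_0: rank C_0 − rank ∂_1 = 5 − 4 = 1, and the invariant factors of ∂_1 are all 1, so H_0 = Z.
  H_1: rank ker ∂_1 − rank ∂_2 = (10 − 4) − 5 = 1, and the invariant factors of ∂_2 are all 1, so H_1 = Z.
  H_2: rank ker ∂_2 − rank ∂_3 = (5 − 5) − 0 = 0, and there is no ∂_3, so H_2 = 0.

As a check, the Euler characteristic is 5 − 10 + 5 = 0, which agrees with 1 − 1 + 0 = 0.
(K is a triangulation of the Möbius band.)

H_0 = Z,  H_1 = Z,  H_2 = 0.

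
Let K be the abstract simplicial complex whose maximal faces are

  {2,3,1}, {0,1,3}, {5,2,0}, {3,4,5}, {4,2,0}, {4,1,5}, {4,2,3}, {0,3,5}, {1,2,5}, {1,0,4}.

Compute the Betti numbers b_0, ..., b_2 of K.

K has 6 vertices, 15 edges, 10 triangles.
rank ∂_0 = 0, rank ∂_1 = 5 ⇒ b_0 = 6 − 0 − 5 = 1; all invariant factors of ∂_1 are 1 so no torsion. So H_0 = Z.
rank ∂_1 = 5, rank ∂_2 = 10 ⇒ b_1 = 15 − 5 − 10 = 0; ∂_2 has invariant factor(s) [2] giving torsion. So H_1 = Z/2.
rank ∂_2 = 10, rank ∂_3 = 0 ⇒ b_2 = 10 − 10 − 0 = 0. So H_2 = 0.

b_0 = 1, b_1 = 0, b_2 = 0.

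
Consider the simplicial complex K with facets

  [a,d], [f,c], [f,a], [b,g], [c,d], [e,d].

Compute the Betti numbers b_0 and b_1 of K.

Order the vertices as a < b < c < d < e < f < g. Listing each simplex with vertices in this order, K has dimension 1 with simplices:

  0-simplices (7): a, b, c, d, e, f, g
  1-simplices (6): ad, af, bg, cd, cf, de

giving chain groups C_0 ≅ Z^7, C_1 ≅ Z^6.

The boundary map ∂_1: C_1 → C_0 maps an edge to its endpoints' difference, ∂[p,q] = q − p. For instance
  ∂de = e − d.
The 7×6 boundary matrix has rank 5 and Smith normal form diag(1,1,1,1,1).

Reading off H_k = ker ∂_k / im ∂_{k+1}:

  H_0: rank C_0 − rank ∂_1 = 7 − 5 = 2, and the invariant factors of ∂_1 are all 1, so H_0 ≅ Z^2.
  H_1: rank ker ∂_1 − rank ∂_2 = (6 − 5) − 0 = 1, and there is no ∂_2, so H_1 ≅ Z.

Hence the Betti numbers are b_0 = 2, b_1 = 1.

b_0 = 2, b_1 = 1.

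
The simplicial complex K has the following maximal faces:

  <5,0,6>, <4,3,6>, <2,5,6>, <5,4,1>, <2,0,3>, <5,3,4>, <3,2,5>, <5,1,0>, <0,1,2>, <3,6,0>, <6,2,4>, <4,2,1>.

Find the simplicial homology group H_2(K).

K has 7 vertices, 18 edges, 12 triangles.
rank ∂_2 = 12, rank ∂_3 = 0 ⇒ b_2 = 12 − 12 − 0 = 0. So H_2 ≅ 0.

H_2 ≅ 0.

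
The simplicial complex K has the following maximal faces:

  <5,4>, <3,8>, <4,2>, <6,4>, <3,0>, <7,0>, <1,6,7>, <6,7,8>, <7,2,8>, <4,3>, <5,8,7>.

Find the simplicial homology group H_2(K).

Take the total order 0 < 1 < 2 < 3 < 4 < 5 < 6 < 7 < 8 on the vertex set. Then K (dimension 2) consists of the simplices:

  0-simplices (9): [0], [1], [2], [3], [4], [5], [6], [7], [8]
  1-simplices (16): [0,3], [0,7], [1,6], [1,7], [2,4], [2,7], [2,8], [3,4], [3,8], [4,5], [4,6], [5,7], [5,8], [6,7], [6,8], [7,8]
  2-simplices (4): [1,6,7], [2,7,8], [5,7,8], [6,7,8]

so the chain groups are C_0 ≅ Z^9, C_1 ≅ Z^16, C_2 ≅ Z^4.

Boundary ∂_1: C_1 → C_0 maps an edge to its endpoints' difference, ∂[p,q] = q − p.
This gives a 9×16 integer matrix of rank 8; reducing to Smith normal form yields diagonal entries (1,1,1,1,1,1,1,1).

Boundary ∂_2: C_2 → C_1 acts by ∂[p,q,r] = [q,r] − [p,r] + [p,q]. For instance
  ∂[2,7,8] = [7,8] − [2,8] + [2,7],
  ∂[6,7,8] = [7,8] − [6,8] + [6,7].
The 16×4 boundary matrix has rank 4 and Smith normal form diag(1,1,1,1).

Reading off H_k = ker ∂_k / im ∂_{k+1}:

  H_2: rank ker ∂_2 − rank ∂_3 = (4 − 4) − 0 = 0, and there is no ∂_3, so H_2 ≅ 0.

H_2 = 0.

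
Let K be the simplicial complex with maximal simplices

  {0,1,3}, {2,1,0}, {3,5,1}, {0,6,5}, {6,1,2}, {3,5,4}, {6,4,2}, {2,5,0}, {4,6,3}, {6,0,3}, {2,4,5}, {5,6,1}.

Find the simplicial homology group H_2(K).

Fix the vertex order 0 < 1 < 2 < 3 < 4 < 5 < 6 and write every simplex with vertices in increasing order. Then dim K = 2 and the simplices of K are:

  0-simplices (7): [0], [1], [2], [3], [4], [5], [6]
  1-simplices (18): [0,1], [0,2], [0,3], [0,5], [0,6], [1,2], [1,3], [1,5], [1,6], [2,4], [2,5], [2,6], [3,4], [3,5], [3,6], [4,5], [4,6], [5,6]
  2-simplices (12): [0,1,2], [0,1,3], [0,2,5], [0,3,6], [0,5,6], [1,2,6], [1,3,5], [1,5,6], [2,4,5], [2,4,6], [3,4,5], [3,4,6]

giving chain groups C_0 ≅ Z^7, C_1 ≅ Z^18, C_2 ≅ Z^12.

Boundary ∂_1: C_1 → C_0 sends each edge [p,q] (with p < q) to q − p. For instance
  ∂[5,6] = [6] − [5].
The resulting 7×18 matrix has rank 6, and its Smith normal form has invariant factors (1,1,1,1,1,1).

The boundary map ∂_2: C_2 → C_1 maps a triangle to the signed sum of its edges. For instance
  ∂[0,1,2] = [1,2] − [0,2] + [0,1],
  ∂[0,5,6] = [5,6] − [0,6] + [0,5].
This gives a 18×12 integer matrix of rank 12; reducing to Smith normal form yields diagonal entries (1,1,1,1,1,1,1,1,1,1,1,2).

From H_k ≅ ker(∂_k) / im(∂_{k+1}) we obtain:

  H_2: rank ker ∂_2 − rank ∂_3 = (12 − 12) − 0 = 0, and there is no ∂_3, so H_2 = 0.

H_2 = 0.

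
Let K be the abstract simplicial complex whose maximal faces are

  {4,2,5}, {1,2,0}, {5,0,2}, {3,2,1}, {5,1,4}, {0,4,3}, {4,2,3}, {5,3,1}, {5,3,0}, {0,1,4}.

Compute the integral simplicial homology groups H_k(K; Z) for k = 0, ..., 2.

Take the total order 0 < 1 < 2 < 3 < 4 < 5 on the vertex set. Then K (dimension 2) consists of the simplices:

  0-simplices (6): [0], [1], [2], [3], [4], [5]
  1-simplices (15): [0,1], [0,2], [0,3], [0,4], [0,5], [1,2], [1,3], [1,4], [1,5], [2,3], [2,4], [2,5], [3,4], [3,5], [4,5]
  2-simplices (10): [0,1,2], [0,1,4], [0,2,5], [0,3,4], [0,3,5], [1,2,3], [1,3,5], [1,4,5], [2,3,4], [2,4,5]

Hence C_0 ≅ Z^6, C_1 ≅ Z^15, C_2 ≅ Z^10.

Boundary ∂_1: C_1 → C_0 is given by ∂[p,q] = [q] − [p]. For instance
  ∂[1,5] = [5] − [1].
The resulting 6×15 matrix has rank 5, and its Smith normal form has invariant factors (1,1,1,1,1).

Boundary ∂_2: C_2 → C_1 maps a triangle to the signed sum of its edges. For instance
  ∂[2,3,4] = [3,4] − [2,4] + [2,3],
  ∂[0,3,5] = [3,5] − [0,5] + [0,3].
The resulting 15×10 matrix has rank 10, and its Smith normal form has invariant factors (1,1,1,1,1,1,1,1,1,2).

Now H_k = ker ∂_k / im ∂_{k+1}, so:

  H_0: rank C_0 − rank ∂_1 = 6 − 5 = 1, and the invariant factors of ∂_1 are all 1, so H_0 = Z.
  H_1: rank ker ∂_1 − rank ∂_2 = (15 − 5) − 10 = 0, and ∂_2 has invariant factor 2 > 1, so H_1 = Z_2.
  H_2: rank ker ∂_2 − rank ∂_3 = (10 − 10) − 0 = 0, and there is no ∂_3, so H_2 = 0.

(K is a triangulation of the real projective plane RP^2.)

H_0 = Z,  H_1 = Z_2,  H_2 = 0.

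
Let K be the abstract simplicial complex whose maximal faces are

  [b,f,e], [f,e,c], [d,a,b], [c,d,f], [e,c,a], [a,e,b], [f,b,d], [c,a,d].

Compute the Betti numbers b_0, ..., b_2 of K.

b_0 = 1, b_1 = 0, b_2 = 1.

Fix the vertex order a < b < c < d < e < f and write every simplex with vertices in increasing order. Then dim K = 2 and the simplices of K are:

  0-simplices (6): a, b, c, d, e, f
  1-simplices (12): ab, ac, ad, ae, bd, be, bf, cd, ce, cf, df, ef
  2-simplices (8): abd, abe, acd, ace, bdf, bef, cdf, cef

giving chain groups C_0 ≅ Z^6, C_1 ≅ Z^12, C_2 ≅ Z^8.

The boundary map ∂_1: C_1 → C_0 is given by ∂[p,q] = [q] − [p].
This gives a 6×12 integer matrix of rank 5; reducing to Smith normal form yields diagonal entries (1,1,1,1,1).

The boundary map ∂_2: C_2 → C_1 sends each 2-simplex [p,q,r] to [q,r] − [p,r] + [p,q]. For instance
  ∂cef = ef − cf + ce,
  ∂acd = cd − ad + ac.
This gives a 12×8 integer matrix of rank 7; reducing to Smith normal form yields diagonal entries (1,1,1,1,1,1,1).

Computing H_k = (kernel of ∂_k) / (image of ∂_{k+1}):

  H_0: rank C_0 − rank ∂_1 = 6 − 5 = 1, and the invariant factors of ∂_1 are all 1, so H_0 ≅ Z.
  H_1: rank ker ∂_1 − rank ∂_2 = (12 − 5) − 7 = 0, and the invariant factors of ∂_2 are all 1, so H_1 ≅ 0.
  H_2: rank ker ∂_2 − rank ∂_3 = (8 − 7) − 0 = 1, and there is no ∂_3, so H_2 ≅ Z.

As a check, the Euler characteristic is 6 − 12 + 8 = 2, which agrees with 1 − 0 + 1 = 2.

Hence the Betti numbers are b_0 = 1, b_1 = 0, b_2 = 1.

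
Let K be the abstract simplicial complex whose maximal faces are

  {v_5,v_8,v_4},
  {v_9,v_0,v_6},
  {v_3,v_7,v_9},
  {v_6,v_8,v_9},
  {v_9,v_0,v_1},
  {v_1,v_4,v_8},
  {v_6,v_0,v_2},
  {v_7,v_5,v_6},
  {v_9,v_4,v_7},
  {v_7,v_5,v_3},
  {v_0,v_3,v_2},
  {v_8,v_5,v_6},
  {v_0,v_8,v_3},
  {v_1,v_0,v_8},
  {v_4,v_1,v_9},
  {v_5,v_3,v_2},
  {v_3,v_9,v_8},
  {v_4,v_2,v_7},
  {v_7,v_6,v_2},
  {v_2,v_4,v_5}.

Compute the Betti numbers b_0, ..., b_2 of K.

b_0 = 1, b_1 = 1, b_2 = 0.

K has 10 vertices, 30 edges, 20 triangles.
rank ∂_0 = 0, rank ∂_1 = 9 ⇒ b_0 = 10 − 0 − 9 = 1; all invariant factors of ∂_1 are 1 so no torsion. So H_0 = Z.
rank ∂_1 = 9, rank ∂_2 = 20 ⇒ b_1 = 30 − 9 − 20 = 1; ∂_2 has invariant factor(s) [2] giving torsion. So H_1 = Z ⊕ Z/2.
rank ∂_2 = 20, rank ∂_3 = 0 ⇒ b_2 = 20 − 20 − 0 = 0. So H_2 = 0.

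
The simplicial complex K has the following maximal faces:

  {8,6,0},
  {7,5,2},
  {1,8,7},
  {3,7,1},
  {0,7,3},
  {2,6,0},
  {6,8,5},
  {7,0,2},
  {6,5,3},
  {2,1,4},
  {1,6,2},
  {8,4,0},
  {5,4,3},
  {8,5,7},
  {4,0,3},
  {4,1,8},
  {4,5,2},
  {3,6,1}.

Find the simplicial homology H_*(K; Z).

Order the vertices as 0 < 1 < 2 < 3 < 4 < 5 < 6 < 7 < 8. Listing each simplex with vertices in this order, K has dimension 2 with simplices:

  0-simplices (9): [0], [1], [2], [3], [4], [5], [6], [7], [8]
  1-simplices (27): (27 of them)
  2-simplices (18): [0,2,6], [0,2,7], [0,3,4], [0,3,7], [0,4,8], [0,6,8], [1,2,4], [1,2,6], [1,3,6], [1,3,7], [1,4,8], [1,7,8], [2,4,5], [2,5,7], [3,4,5], [3,5,6], [5,6,8], [5,7,8]

giving chain groups C_0 ≅ Z^9, C_1 ≅ Z^27, C_2 ≅ Z^18.

Boundary ∂_1: C_1 → C_0 is given by ∂[p,q] = [q] − [p].
The resulting 9×27 matrix has rank 8, and its Smith normal form has invariant factors (1,1,1,1,1,1,1,1).

∂_2: C_2 → C_1 sends each 2-simplex [p,q,r] to [q,r] − [p,r] + [p,q]. For instance
  ∂[0,2,6] = [2,6] − [0,6] + [0,2],
  ∂[1,3,6] = [3,6] − [1,6] + [1,3].
The resulting 27×18 matrix has rank 17, and its Smith normal form has invariant factors (1,1,1,1,1,1,1,1,1,1,1,1,1,1,1,1,1).

Now H_k = ker ∂_k / im ∂_{k+1}, so:

  H_0: rank C_0 − rank ∂_1 = 9 − 8 = 1, and the invariant factors of ∂_1 are all 1, so H_0 ≅ Z.
  H_1: rank ker ∂_1 − rank ∂_2 = (27 − 8) − 17 = 2, and the invariant factors of ∂_2 are all 1, so H_1 ≅ Z^2.
  H_2: rank ker ∂_2 − rank ∂_3 = (18 − 17) − 0 = 1, and there is no ∂_3, so H_2 ≅ Z.

As a check, the Euler characteristic is 9 − 27 + 18 = 0, which agrees with 1 − 2 + 1 = 0.

H_0 ≅ Z,  H_1 ≅ Z^2,  H_2 ≅ Z.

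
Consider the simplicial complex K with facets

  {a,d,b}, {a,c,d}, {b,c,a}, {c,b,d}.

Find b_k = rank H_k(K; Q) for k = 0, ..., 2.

Take the total order a < b < c < d on the vertex set. Then K (dimension 2) consists of the simplices:

  0-simplices (4): a, b, c, d
  1-simplices (6): ab, ac, ad, bc, bd, cd
  2-simplices (4): abc, abd, acd, bcd

Hence C_0 ≅ Z^4, C_1 ≅ Z^6, C_2 ≅ Z^4.

Boundary ∂_1: C_1 → C_0 maps an edge to its endpoints' difference, ∂[p,q] = q − p.
The resulting 4×6 matrix has rank 3, and its Smith normal form has invariant factors (1,1,1).

∂_2: C_2 → C_1 sends each 2-simplex [p,q,r] to [q,r] − [p,r] + [p,q]. For instance
  ∂abd = bd − ad + ab,
  ∂abc = bc − ac + ab.
This gives a 6×4 integer matrix of rank 3; reducing to Smith normal form yields diagonal entries (1,1,1).

From H_k ≅ ker(∂_k) / im(∂_{k+1}) we obtain:

  H_0: rank C_0 − rank ∂_1 = 4 − 3 = 1, and the invariant factors of ∂_1 are all 1, so H_0 ≅ Z.
  H_1: rank ker ∂_1 − rank ∂_2 = (6 − 3) − 3 = 0, and the invariant factors of ∂_2 are all 1, so H_1 ≅ 0.
  H_2: rank ker ∂_2 − rank ∂_3 = (4 − 3) − 0 = 1, and there is no ∂_3, so H_2 ≅ Z.

Hence the Betti numbers are b_0 = 1, b_1 = 0, b_2 = 1.

b_0 = 1, b_1 = 0, b_2 = 1.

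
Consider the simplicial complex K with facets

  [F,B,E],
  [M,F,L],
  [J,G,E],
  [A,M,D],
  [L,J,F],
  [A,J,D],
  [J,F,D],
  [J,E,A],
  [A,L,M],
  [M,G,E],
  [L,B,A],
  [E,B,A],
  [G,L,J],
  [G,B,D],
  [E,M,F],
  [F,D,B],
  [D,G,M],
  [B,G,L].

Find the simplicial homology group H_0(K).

H_0 ≅ Z.

We work with the vertex ordering A < B < D < E < F < G < J < L < M. The simplices of K, each written with vertices in increasing order, are:

  0-simplices (9): A, B, D, E, F, G, J, L, M
  1-simplices (27): AB, AD, AE, AJ, AL, AM, BD, BE, BF, BG, BL, DF, DG, DJ, DM, EF, EG, EJ, EM, FJ, FL, FM, GJ, GL, GM, JL, LM
  2-simplices (18): ABE, ABL, ADJ, ADM, AEJ, ALM, BDF, BDG, BEF, BGL, DFJ, DGM, EFM, EGJ, EGM, FJL, FLM, GJL

Hence C_0 ≅ Z^9, C_1 ≅ Z^27, C_2 ≅ Z^18.

∂_1: C_1 → C_0 is given by ∂[p,q] = [q] − [p]. For instance
  ∂FM = M − F.
This gives a 9×27 integer matrix of rank 8; reducing to Smith normal form yields diagonal entries (1,1,1,1,1,1,1,1).

The boundary map ∂_2: C_2 → C_1 maps a triangle to the signed sum of its edges. For instance
  ∂ABL = BL − AL + AB,
  ∂ADJ = DJ − AJ + AD.
As a 27×18 matrix over Z this has rank 17, with invariant factors (1,1,1,1,1,1,1,1,1,1,1,1,1,1,1,1,1).

From H_k ≅ ker(∂_k) / im(∂_{k+1}) we obtain:

  H_0: rank C_0 − rank ∂_1 = 9 − 8 = 1, and the invariant factors of ∂_1 are all 1, so H_0 ≅ Z.

(K is a triangulation of the torus T^2.)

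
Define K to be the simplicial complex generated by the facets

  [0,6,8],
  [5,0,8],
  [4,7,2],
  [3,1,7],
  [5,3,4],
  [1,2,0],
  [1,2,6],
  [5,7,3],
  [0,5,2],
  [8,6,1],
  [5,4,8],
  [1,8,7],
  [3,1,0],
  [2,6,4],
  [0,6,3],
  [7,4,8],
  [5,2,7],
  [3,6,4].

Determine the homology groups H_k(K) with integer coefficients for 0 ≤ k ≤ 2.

H_0 ≅ Z,  H_1 ≅ Z × Z/2,  H_2 = 0.

K has 9 vertices, 27 edges, 18 triangles.
rank ∂_0 = 0, rank ∂_1 = 8 ⇒ b_0 = 9 − 0 − 8 = 1; all invariant factors of ∂_1 are 1 so no torsion. So H_0 = Z.
rank ∂_1 = 8, rank ∂_2 = 18 ⇒ b_1 = 27 − 8 − 18 = 1; ∂_2 has invariant factor(s) [2] giving torsion. So H_1 = Z × Z/2.
rank ∂_2 = 18, rank ∂_3 = 0 ⇒ b_2 = 18 − 18 − 0 = 0. So H_2 = 0.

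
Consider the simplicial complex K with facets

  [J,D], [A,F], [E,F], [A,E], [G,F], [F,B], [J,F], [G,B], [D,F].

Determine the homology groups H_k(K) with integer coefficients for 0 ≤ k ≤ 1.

H_0 = Z,  H_1 = Z^3.

Fix the vertex order A < B < D < E < F < G < J and write every simplex with vertices in increasing order. Then dim K = 1 and the simplices of K are:

  0-simplices (7): A, B, D, E, F, G, J
  1-simplices (9): AE, AF, BF, BG, DF, DJ, EF, FG, FJ

giving chain groups C_0 ≅ Z^7, C_1 ≅ Z^9.

∂_1: C_1 → C_0 maps an edge to its endpoints' difference, ∂[p,q] = q − p. For instance
  ∂EF = F − E.
The 7×9 boundary matrix has rank 6 and Smith normal form diag(1,1,1,1,1,1).

From H_k ≅ ker(∂_k) / im(∂_{k+1}) we obtain:

  H_0: rank C_0 − rank ∂_1 = 7 − 6 = 1, and the invariant factors of ∂_1 are all 1, so H_0 = Z.
  H_1: rank ker ∂_1 − rank ∂_2 = (9 − 6) − 0 = 3, and there is no ∂_2, so H_1 = Z^3.

(K is a triangulation of a wedge of 3 circles.)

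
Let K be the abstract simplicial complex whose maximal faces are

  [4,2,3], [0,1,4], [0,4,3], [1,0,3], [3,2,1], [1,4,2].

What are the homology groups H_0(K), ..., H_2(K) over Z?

We work with the vertex ordering 0 < 1 < 2 < 3 < 4. The simplices of K, each written with vertices in increasing order, are:

  0-simplices (5): [0], [1], [2], [3], [4]
  1-simplices (9): [0,1], [0,3], [0,4], [1,2], [1,3], [1,4], [2,3], [2,4], [3,4]
  2-simplices (6): [0,1,3], [0,1,4], [0,3,4], [1,2,3], [1,2,4], [2,3,4]

so the chain groups are C_0 ≅ Z^5, C_1 ≅ Z^9, C_2 ≅ Z^6.

The boundary map ∂_1: C_1 → C_0 sends each edge [p,q] (with p < q) to q − p. For instance
  ∂[1,3] = [3] − [1].
This gives a 5×9 integer matrix of rank 4; reducing to Smith normal form yields diagonal entries (1,1,1,1).

Boundary ∂_2: C_2 → C_1 maps a triangle to the signed sum of its edges. For instance
  ∂[0,3,4] = [3,4] − [0,4] + [0,3],
  ∂[0,1,4] = [1,4] − [0,4] + [0,1].
This gives a 9×6 integer matrix of rank 5; reducing to Smith normal form yields diagonal entries (1,1,1,1,1).

From H_k ≅ ker(∂_k) / im(∂_{k+1}) we obtain:

  H_0: rank C_0 − rank ∂_1 = 5 − 4 = 1, and the invariant factors of ∂_1 are all 1, so H_0 ≅ Z.
  H_1: rank ker ∂_1 − rank ∂_2 = (9 − 4) − 5 = 0, and the invariant factors of ∂_2 are all 1, so H_1 ≅ 0.
  H_2: rank ker ∂_2 − rank ∂_3 = (6 − 5) − 0 = 1, and there is no ∂_3, so H_2 ≅ Z.

H_0 ≅ Z,  H_1 = 0,  H_2 ≅ Z.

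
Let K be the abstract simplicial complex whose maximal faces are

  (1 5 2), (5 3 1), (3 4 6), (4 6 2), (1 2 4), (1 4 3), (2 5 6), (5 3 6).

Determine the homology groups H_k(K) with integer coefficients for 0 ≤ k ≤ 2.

Take the total order 1 < 2 < 3 < 4 < 5 < 6 on the vertex set. Then K (dimension 2) consists of the simplices:

  0-simplices (6): [1], [2], [3], [4], [5], [6]
  1-simplices (12): [1,2], [1,3], [1,4], [1,5], [2,4], [2,5], [2,6], [3,4], [3,5], [3,6], [4,6], [5,6]
  2-simplices (8): [1,2,4], [1,2,5], [1,3,4], [1,3,5], [2,4,6], [2,5,6], [3,4,6], [3,5,6]

Hence C_0 ≅ Z^6, C_1 ≅ Z^12, C_2 ≅ Z^8.

The boundary map ∂_1: C_1 → C_0 is given by ∂[p,q] = [q] − [p]. For instance
  ∂[5,6] = [6] − [5].
The resulting 6×12 matrix has rank 5, and its Smith normal form has invariant factors (1,1,1,1,1).

∂_2: C_2 → C_1 acts by ∂[p,q,r] = [q,r] − [p,r] + [p,q]. For instance
  ∂[1,3,5] = [3,5] − [1,5] + [1,3],
  ∂[2,4,6] = [4,6] − [2,6] + [2,4].
As a 12×8 matrix over Z this has rank 7, with invariant factors (1,1,1,1,1,1,1).

Now H_k = ker ∂_k / im ∂_{k+1}, so:

  H_0: rank C_0 − rank ∂_1 = 6 − 5 = 1, and the invariant factors of ∂_1 are all 1, so H_0 ≅ Z.
  H_1: rank ker ∂_1 − rank ∂_2 = (12 − 5) − 7 = 0, and the invariant factors of ∂_2 are all 1, so H_1 ≅ 0.
  H_2: rank ker ∂_2 − rank ∂_3 = (8 − 7) − 0 = 1, and there is no ∂_3, so H_2 ≅ Z.

As a check, the Euler characteristic is 6 − 12 + 8 = 2, which agrees with 1 − 0 + 1 = 2.
(K is a triangulation of the 2-sphere S^2.)

H_0 ≅ Z,  H_1 = 0,  H_2 ≅ Z.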